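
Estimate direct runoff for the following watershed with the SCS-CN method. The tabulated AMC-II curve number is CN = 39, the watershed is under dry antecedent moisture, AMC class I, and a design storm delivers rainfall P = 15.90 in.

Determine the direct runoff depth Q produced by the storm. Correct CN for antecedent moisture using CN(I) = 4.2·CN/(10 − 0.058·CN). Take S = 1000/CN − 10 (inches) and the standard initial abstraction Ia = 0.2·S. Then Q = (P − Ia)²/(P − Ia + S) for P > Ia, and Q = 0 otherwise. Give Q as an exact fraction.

Q = 4791546841/3064869990 in ≈ 1.563 in

CN(I) from CN(II)=39: (4.2·39)/(10 − 0.058·39) = 81900/3869 ≈ 21.168
S = 1000/(81900/3869) − 10 = 30500/819 in ≈ 37.241 in
Ia = 0.2·(30500/819) = 6100/819 in ≈ 7.448 in
P − Ia = 15.900 − 7.448 = 69221/8190 ≈ 8.452 in (> 0, runoff occurs)
Q: (69221/8190)² ÷ (374221/8190) = 4791546841/3064869990 in (≈ 1.563 in)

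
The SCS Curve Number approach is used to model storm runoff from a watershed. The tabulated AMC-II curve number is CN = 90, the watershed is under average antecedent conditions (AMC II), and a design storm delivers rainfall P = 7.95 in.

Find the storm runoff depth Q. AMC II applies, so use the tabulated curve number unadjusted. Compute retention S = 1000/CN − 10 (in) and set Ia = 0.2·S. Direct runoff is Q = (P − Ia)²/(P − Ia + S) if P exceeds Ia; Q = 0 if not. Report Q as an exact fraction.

CN(II) = 90; AMC II needs no correction.
S = 1000/90 − 10 = 10/9 in ≈ 1.111 in
Initial abstraction Ia = S/5 = (10/9)/5 = 2/9 ≈ 0.222 in
Excess rainfall: 7.950 − 0.222 = 7.728 in; P > Ia so Q > 0
Q: (1391/180)² ÷ (1591/180) = 1934881/286380 in (≈ 6.756 in)

Q = 1934881/286380 in ≈ 6.756 in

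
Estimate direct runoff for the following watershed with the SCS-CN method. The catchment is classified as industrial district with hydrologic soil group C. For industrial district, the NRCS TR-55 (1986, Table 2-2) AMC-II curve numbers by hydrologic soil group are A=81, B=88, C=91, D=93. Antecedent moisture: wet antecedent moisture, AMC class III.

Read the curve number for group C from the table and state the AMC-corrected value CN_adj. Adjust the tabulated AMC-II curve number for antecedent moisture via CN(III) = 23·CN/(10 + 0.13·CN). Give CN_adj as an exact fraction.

CN_adj = 209300/2183 ≈ 95.877

NRCS table: industrial district, soil group C → CN(II) = 91
Wet (AMC III): CN(III) = 23·91/(10 + 0.13·91) = 2093/(2183/100) = 209300/2183 ≈ 95.877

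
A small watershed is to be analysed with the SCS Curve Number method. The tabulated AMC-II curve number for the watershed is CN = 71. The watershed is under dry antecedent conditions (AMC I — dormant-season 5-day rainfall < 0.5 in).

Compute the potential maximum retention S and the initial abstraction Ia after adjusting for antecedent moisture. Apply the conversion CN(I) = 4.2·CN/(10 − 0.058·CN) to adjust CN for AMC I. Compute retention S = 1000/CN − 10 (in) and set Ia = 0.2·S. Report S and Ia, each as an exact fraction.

S = 14500/1491 in ≈ 9.725 in; Ia = 2900/1491 in ≈ 1.945 in

Adjust CN=71 to AMC I: 4.2·71/(10 − 0.058·71) → (1491/5) ÷ (2941/500) = 149100/2941 ≈ 50.697
Max retention: S = 1000/(149100/2941) − 10 = 14500/1491 in (≈ 9.725 in)
Initial abstraction Ia = S/5 = (14500/1491)/5 = 2900/1491 ≈ 1.945 in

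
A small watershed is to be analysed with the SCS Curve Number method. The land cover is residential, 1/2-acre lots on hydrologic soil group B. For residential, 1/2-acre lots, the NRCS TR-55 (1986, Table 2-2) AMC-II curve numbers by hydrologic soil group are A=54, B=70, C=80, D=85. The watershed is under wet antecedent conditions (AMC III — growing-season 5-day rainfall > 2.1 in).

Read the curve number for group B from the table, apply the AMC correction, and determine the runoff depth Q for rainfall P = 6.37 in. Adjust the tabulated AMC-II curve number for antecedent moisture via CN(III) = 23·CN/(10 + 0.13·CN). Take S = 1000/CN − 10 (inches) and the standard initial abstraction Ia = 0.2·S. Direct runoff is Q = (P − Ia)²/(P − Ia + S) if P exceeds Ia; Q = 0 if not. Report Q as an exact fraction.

NRCS table: residential, 1/2-acre lots, soil group B → CN(II) = 70
Adjust CN=70 to AMC III: 23·70/(10 + 0.13·70) → 1610 ÷ (191/10) = 16100/191 ≈ 84.293
Retention S: 1000/CN − 10 with CN=84.293 → S = 300/161 ≈ 1.863 in
Ia = 0.2S: 0.2·1.863 = 0.373 in (exactly 60/161)
Since P=6.370 > Ia=0.373: effective rainfall P−Ia = 96557/16100 in
Runoff Q = (P−Ia)²/(P−Ia+S) = (5.997)²/(5.997+1.863) = 9323254249/2037567700 ≈ 4.576 in

Q = 9323254249/2037567700 in ≈ 4.576 in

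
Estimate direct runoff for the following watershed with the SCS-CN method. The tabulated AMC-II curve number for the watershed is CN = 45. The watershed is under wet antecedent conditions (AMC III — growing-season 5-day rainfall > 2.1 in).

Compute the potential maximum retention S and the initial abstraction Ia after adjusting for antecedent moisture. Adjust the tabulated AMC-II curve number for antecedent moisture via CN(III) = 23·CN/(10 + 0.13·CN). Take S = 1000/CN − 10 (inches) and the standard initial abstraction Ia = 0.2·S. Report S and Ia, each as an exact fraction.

S = 1100/207 in ≈ 5.314 in; Ia = 220/207 in ≈ 1.063 in

Adjust CN=45 to AMC III: 23·45/(10 + 0.13·45) → 1035 ÷ (317/20) = 20700/317 ≈ 65.300
Retention S: 1000/CN − 10 with CN=65.300 → S = 1100/207 ≈ 5.314 in
Ia = 0.2·(1100/207) = 220/207 in ≈ 1.063 in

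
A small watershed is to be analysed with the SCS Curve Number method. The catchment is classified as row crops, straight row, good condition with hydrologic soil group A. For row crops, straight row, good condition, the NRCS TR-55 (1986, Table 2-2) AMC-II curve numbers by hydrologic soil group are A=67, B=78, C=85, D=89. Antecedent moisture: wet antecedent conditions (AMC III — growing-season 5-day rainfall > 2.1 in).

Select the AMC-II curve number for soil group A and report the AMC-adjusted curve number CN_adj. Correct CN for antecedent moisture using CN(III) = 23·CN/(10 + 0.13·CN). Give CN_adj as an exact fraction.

NRCS table: row crops, straight row, good condition, soil group A → CN(II) = 67
Adjust CN=67 to AMC III: 23·67/(10 + 0.13·67) → 1541 ÷ (1871/100) = 154100/1871 ≈ 82.362

CN_adj = 154100/1871 ≈ 82.362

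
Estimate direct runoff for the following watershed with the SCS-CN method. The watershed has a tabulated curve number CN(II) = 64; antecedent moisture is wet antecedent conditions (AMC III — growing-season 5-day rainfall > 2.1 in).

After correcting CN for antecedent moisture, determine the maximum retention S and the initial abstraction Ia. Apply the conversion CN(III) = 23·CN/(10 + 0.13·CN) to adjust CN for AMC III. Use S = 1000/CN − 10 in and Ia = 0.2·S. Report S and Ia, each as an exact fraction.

CN(III) from CN(II)=64: (23·64)/(10 + 0.13·64) = 18400/229 ≈ 80.349
Max retention: S = 1000/(18400/229) − 10 = 225/92 in (≈ 2.446 in)
Ia = 0.2·(225/92) = 45/92 in ≈ 0.489 in

S = 225/92 in ≈ 2.446 in; Ia = 45/92 in ≈ 0.489 in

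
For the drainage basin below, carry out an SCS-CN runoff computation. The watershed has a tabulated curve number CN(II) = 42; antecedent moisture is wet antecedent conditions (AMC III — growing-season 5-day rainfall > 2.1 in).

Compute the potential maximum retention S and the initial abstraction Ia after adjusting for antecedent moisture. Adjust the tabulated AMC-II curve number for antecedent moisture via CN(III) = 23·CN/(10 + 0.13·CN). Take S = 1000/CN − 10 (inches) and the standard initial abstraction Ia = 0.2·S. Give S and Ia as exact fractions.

S = 2900/483 in ≈ 6.004 in; Ia = 580/483 in ≈ 1.201 in

Adjust CN=42 to AMC III: 23·42/(10 + 0.13·42) → 966 ÷ (773/50) = 48300/773 ≈ 62.484
Retention S: 1000/CN − 10 with CN=62.484 → S = 2900/483 ≈ 6.004 in
Ia = 0.2·(2900/483) = 580/483 in ≈ 1.201 in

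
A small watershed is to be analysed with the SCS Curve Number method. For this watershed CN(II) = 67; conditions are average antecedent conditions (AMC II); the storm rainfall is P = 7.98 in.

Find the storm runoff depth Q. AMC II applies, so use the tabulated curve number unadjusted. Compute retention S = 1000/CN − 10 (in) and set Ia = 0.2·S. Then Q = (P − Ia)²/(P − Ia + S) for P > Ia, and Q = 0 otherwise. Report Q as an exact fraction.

Q = 61011721/14863950 in ≈ 4.105 in

Average conditions: CN = 67 (no AMC adjustment).
Max retention: S = 1000/67 − 10 = 330/67 in (≈ 4.925 in)
Ia = 0.2·(330/67) = 66/67 in ≈ 0.985 in
P − Ia = 7.980 − 0.985 = 23433/3350 ≈ 6.995 in (> 0, runoff occurs)
Runoff Q = (P−Ia)²/(P−Ia+S) = (6.995)²/(6.995+4.925) = 61011721/14863950 ≈ 4.105 in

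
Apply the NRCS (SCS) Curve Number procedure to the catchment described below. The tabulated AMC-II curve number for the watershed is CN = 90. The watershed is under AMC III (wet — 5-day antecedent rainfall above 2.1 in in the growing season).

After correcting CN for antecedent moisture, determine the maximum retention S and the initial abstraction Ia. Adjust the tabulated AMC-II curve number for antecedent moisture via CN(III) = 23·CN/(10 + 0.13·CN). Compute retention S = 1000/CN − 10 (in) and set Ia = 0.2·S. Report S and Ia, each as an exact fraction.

S = 100/207 in ≈ 0.483 in; Ia = 20/207 in ≈ 0.097 in

CN(III) from CN(II)=90: (23·90)/(10 + 0.13·90) = 20700/217 ≈ 95.392
Retention S: 1000/CN − 10 with CN=95.392 → S = 100/207 ≈ 0.483 in
Initial abstraction Ia = S/5 = (100/207)/5 = 20/207 ≈ 0.097 in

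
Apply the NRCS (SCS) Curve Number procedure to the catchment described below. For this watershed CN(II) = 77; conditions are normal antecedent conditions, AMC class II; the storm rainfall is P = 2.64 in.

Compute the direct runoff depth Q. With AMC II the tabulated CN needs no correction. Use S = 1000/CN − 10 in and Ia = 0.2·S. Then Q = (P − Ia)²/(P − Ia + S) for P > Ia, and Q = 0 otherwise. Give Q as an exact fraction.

Q = 7730312/9318925 in ≈ 0.830 in

CN(II) = 77; AMC II needs no correction.
Retention S: 1000/CN − 10 with CN=77.000 → S = 230/77 ≈ 2.987 in
Ia = 0.2·(230/77) = 46/77 in ≈ 0.597 in
Since P=2.640 > Ia=0.597: effective rainfall P−Ia = 3932/1925 in
Q: (3932/1925)² ÷ (9682/1925) = 7730312/9318925 in (≈ 0.830 in)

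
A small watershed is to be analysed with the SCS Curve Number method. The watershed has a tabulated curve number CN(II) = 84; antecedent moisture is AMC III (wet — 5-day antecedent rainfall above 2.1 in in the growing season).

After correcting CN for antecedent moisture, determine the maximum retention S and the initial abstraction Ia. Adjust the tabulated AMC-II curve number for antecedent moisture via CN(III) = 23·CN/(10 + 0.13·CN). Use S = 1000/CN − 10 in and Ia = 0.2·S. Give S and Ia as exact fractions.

S = 400/483 in ≈ 0.828 in; Ia = 80/483 in ≈ 0.166 in

CN(III) from CN(II)=84: (23·84)/(10 + 0.13·84) = 48300/523 ≈ 92.352
Retention S: 1000/CN − 10 with CN=92.352 → S = 400/483 ≈ 0.828 in
Ia = 0.2S: 0.2·0.828 = 0.166 in (exactly 80/483)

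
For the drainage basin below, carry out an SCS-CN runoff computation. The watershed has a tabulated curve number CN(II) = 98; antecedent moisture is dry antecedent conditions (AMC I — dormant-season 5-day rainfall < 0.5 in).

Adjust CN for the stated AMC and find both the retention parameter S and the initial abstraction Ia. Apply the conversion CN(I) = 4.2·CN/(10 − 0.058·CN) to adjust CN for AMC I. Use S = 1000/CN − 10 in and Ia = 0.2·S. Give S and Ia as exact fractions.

CN(I) from CN(II)=98: (4.2·98)/(10 − 0.058·98) = 102900/1079 ≈ 95.366
Max retention: S = 1000/(102900/1079) − 10 = 500/1029 in (≈ 0.486 in)
Initial abstraction Ia = S/5 = (500/1029)/5 = 100/1029 ≈ 0.097 in

S = 500/1029 in ≈ 0.486 in; Ia = 100/1029 in ≈ 0.097 in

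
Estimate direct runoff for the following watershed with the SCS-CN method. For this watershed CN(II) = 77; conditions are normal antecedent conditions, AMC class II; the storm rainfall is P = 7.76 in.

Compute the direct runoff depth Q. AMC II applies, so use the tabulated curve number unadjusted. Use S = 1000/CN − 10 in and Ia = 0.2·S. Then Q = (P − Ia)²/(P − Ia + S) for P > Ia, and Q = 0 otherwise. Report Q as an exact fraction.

CN(II) = 77; AMC II needs no correction.
Max retention: S = 1000/77 − 10 = 230/77 in (≈ 2.987 in)
Initial abstraction Ia = S/5 = (230/77)/5 = 46/77 ≈ 0.597 in
Since P=7.760 > Ia=0.597: effective rainfall P−Ia = 13788/1925 in
Q: (13788/1925)² ÷ (19538/1925) = 95054472/18805325 in (≈ 5.055 in)

Q = 95054472/18805325 in ≈ 5.055 in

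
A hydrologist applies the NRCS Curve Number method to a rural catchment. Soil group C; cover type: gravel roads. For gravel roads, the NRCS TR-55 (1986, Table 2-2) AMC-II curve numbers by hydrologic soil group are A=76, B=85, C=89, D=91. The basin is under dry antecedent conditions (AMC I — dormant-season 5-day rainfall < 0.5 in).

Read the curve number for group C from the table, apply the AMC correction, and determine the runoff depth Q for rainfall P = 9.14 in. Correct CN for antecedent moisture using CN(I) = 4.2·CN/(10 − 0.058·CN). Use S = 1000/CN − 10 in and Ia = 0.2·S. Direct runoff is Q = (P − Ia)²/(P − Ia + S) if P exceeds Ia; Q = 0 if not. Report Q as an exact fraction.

NRCS table: gravel roads, soil group C → CN(II) = 89
Adjust CN=89 to AMC I: 4.2·89/(10 − 0.058·89) → (1869/5) ÷ (2419/500) = 186900/2419 ≈ 77.263
Max retention: S = 1000/(186900/2419) − 10 = 5500/1869 in (≈ 2.943 in)
Initial abstraction Ia = S/5 = (5500/1869)/5 = 1100/1869 ≈ 0.589 in
P − Ia = 9.140 − 0.589 = 799133/93450 ≈ 8.551 in (> 0, runoff occurs)
Runoff Q = (P−Ia)²/(P−Ia+S) = (8.551)²/(8.551+2.943) = 638613551689/100377728850 ≈ 6.362 in

Q = 638613551689/100377728850 in ≈ 6.362 in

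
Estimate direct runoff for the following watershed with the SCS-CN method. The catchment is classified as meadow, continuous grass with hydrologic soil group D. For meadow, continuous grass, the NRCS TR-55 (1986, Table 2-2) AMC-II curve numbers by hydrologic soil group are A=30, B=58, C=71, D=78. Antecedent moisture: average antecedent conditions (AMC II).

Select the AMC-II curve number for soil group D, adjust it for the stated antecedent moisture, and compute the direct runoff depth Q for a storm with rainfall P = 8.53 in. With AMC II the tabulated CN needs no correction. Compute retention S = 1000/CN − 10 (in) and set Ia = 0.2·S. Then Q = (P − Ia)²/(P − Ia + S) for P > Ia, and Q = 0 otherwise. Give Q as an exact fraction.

Q = 965158489/164061300 in ≈ 5.883 in

NRCS table: meadow, continuous grass, soil group D → CN(II) = 78
Average conditions: CN = 78 (no AMC adjustment).
S = 1000/78 − 10 = 110/39 in ≈ 2.821 in
Ia = 0.2S: 0.2·2.821 = 0.564 in (exactly 22/39)
Since P=8.530 > Ia=0.564: effective rainfall P−Ia = 31067/3900 in
Runoff Q = (P−Ia)²/(P−Ia+S) = (7.966)²/(7.966+2.821) = 965158489/164061300 ≈ 5.883 in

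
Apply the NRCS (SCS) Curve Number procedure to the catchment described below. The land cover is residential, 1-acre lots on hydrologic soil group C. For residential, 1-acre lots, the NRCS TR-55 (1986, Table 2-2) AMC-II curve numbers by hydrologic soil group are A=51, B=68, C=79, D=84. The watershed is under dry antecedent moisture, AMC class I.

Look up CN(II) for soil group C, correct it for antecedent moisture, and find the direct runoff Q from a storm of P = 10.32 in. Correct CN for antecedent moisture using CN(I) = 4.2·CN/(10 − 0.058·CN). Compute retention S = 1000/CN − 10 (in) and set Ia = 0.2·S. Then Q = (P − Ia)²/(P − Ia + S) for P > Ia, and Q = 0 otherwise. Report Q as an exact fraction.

NRCS table: residential, 1-acre lots, soil group C → CN(II) = 79
CN(I) from CN(II)=79: (4.2·79)/(10 − 0.058·79) = 7900/129 ≈ 61.240
Max retention: S = 1000/(7900/129) − 10 = 500/79 in (≈ 6.329 in)
Ia = 0.2S: 0.2·6.329 = 1.266 in (exactly 100/79)
Excess rainfall: 10.320 − 1.266 = 9.054 in; P > Ia so Q > 0
Q = (17882/1975)²/((17882/1975) + 500/79) = (319765924/3900625)/(30382/1975) = 159882962/30002225 in ≈ 5.329 in

Q = 159882962/30002225 in ≈ 5.329 in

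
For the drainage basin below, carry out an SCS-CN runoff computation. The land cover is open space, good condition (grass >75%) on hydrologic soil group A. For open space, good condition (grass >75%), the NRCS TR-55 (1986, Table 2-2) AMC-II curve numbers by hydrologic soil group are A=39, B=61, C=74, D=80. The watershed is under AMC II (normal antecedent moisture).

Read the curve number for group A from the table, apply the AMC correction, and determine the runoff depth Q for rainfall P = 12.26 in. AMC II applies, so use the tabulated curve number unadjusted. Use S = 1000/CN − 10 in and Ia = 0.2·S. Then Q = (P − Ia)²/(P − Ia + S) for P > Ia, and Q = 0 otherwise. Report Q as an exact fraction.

Q = 317089249/94198650 in ≈ 3.366 in

NRCS table: open space, good condition (grass >75%), soil group A → CN(II) = 39
CN(II) = 39; AMC II needs no correction.
S = 1000/39 − 10 = 610/39 in ≈ 15.641 in
Initial abstraction Ia = S/5 = (610/39)/5 = 122/39 ≈ 3.128 in
Since P=12.260 > Ia=3.128: effective rainfall P−Ia = 17807/1950 in
Runoff Q = (P−Ia)²/(P−Ia+S) = (9.132)²/(9.132+15.641) = 317089249/94198650 ≈ 3.366 in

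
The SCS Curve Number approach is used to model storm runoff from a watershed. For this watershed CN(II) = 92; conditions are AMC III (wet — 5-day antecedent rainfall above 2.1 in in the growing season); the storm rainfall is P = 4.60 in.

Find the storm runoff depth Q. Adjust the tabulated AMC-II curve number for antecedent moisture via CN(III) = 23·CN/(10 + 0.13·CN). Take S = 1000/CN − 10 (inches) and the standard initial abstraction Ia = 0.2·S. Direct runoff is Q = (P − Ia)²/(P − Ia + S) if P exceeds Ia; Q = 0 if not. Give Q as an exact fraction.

Q = 143209089/34297715 in ≈ 4.175 in

CN(III) from CN(II)=92: (23·92)/(10 + 0.13·92) = 52900/549 ≈ 96.357
Max retention: S = 1000/(52900/549) − 10 = 200/529 in (≈ 0.378 in)
Ia = 0.2·(200/529) = 40/529 in ≈ 0.076 in
P − Ia = 4.600 − 0.076 = 11967/2645 ≈ 4.524 in (> 0, runoff occurs)
Q: (11967/2645)² ÷ (12967/2645) = 143209089/34297715 in (≈ 4.175 in)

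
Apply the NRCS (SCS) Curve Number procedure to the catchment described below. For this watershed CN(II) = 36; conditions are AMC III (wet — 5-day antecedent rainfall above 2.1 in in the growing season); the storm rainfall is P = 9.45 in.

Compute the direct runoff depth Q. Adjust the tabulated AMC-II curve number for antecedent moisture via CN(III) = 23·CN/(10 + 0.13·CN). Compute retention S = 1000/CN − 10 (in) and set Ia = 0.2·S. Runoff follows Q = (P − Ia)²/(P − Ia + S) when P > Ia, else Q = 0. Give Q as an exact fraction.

Q = 1070794729/267953220 in ≈ 3.996 in

Wet (AMC III): CN(III) = 23·36/(10 + 0.13·36) = 828/(367/25) = 20700/367 ≈ 56.403
Max retention: S = 1000/(20700/367) − 10 = 1600/207 in (≈ 7.729 in)
Ia = 0.2S: 0.2·7.729 = 1.546 in (exactly 320/207)
P − Ia = 9.450 − 1.546 = 32723/4140 ≈ 7.904 in (> 0, runoff occurs)
Q: (32723/4140)² ÷ (64723/4140) = 1070794729/267953220 in (≈ 3.996 in)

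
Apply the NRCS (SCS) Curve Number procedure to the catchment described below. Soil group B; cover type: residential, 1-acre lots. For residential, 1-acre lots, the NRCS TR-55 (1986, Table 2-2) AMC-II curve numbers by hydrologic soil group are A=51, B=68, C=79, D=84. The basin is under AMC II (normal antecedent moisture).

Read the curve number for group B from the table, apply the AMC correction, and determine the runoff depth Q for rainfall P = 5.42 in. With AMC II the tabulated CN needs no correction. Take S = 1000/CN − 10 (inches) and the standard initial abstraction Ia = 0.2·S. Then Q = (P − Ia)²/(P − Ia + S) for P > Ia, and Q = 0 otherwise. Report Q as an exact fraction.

Q = 14493249/6635950 in ≈ 2.184 in

NRCS table: residential, 1-acre lots, soil group B → CN(II) = 68
Average conditions: CN = 68 (no AMC adjustment).
Max retention: S = 1000/68 − 10 = 80/17 in (≈ 4.706 in)
Ia = 0.2S: 0.2·4.706 = 0.941 in (exactly 16/17)
Excess rainfall: 5.420 − 0.941 = 4.479 in; P > Ia so Q > 0
Q = (3807/850)²/((3807/850) + 80/17) = (14493249/722500)/(7807/850) = 14493249/6635950 in ≈ 2.184 in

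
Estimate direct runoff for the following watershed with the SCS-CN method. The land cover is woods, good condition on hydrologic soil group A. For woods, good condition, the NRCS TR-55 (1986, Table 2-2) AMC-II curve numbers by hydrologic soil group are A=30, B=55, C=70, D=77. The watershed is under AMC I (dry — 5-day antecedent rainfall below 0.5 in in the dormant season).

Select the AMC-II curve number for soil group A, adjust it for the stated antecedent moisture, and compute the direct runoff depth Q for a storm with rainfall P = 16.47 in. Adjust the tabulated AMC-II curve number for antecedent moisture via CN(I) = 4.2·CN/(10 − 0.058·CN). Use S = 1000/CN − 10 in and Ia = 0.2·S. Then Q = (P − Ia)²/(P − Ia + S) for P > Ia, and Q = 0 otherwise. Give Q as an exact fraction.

NRCS table: woods, good condition, soil group A → CN(II) = 30
Dry (AMC I): CN(I) = 4.2·30/(10 − 0.058·30) = 126/(413/50) = 900/59 ≈ 15.254
Max retention: S = 1000/(900/59) − 10 = 500/9 in (≈ 55.556 in)
Ia = 0.2S: 0.2·55.556 = 11.111 in (exactly 100/9)
P − Ia = 16.470 − 11.111 = 4823/900 ≈ 5.359 in (> 0, runoff occurs)
Q = (4823/900)²/((4823/900) + 500/9) = (23261329/810000)/(54823/900) = 23261329/49340700 in ≈ 0.471 in

Q = 23261329/49340700 in ≈ 0.471 in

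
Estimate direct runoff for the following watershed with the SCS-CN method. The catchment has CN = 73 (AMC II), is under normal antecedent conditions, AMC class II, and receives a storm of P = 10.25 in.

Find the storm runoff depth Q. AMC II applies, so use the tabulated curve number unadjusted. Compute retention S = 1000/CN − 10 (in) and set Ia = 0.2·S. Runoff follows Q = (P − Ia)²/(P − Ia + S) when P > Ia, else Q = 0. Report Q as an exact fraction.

CN(II) = 73; AMC II needs no correction.
Max retention: S = 1000/73 − 10 = 270/73 in (≈ 3.699 in)
Ia = 0.2S: 0.2·3.699 = 0.740 in (exactly 54/73)
Excess rainfall: 10.250 − 0.740 = 9.510 in; P > Ia so Q > 0
Runoff Q = (P−Ia)²/(P−Ia+S) = (9.510)²/(9.510+3.699) = 7711729/1126244 ≈ 6.847 in

Q = 7711729/1126244 in ≈ 6.847 in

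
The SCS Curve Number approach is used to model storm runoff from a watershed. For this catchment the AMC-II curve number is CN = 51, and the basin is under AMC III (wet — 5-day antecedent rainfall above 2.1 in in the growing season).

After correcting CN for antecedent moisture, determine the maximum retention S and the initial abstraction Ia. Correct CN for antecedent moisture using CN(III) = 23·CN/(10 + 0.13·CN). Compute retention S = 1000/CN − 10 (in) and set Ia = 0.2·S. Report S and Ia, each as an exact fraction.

Adjust CN=51 to AMC III: 23·51/(10 + 0.13·51) → 1173 ÷ (1663/100) = 117300/1663 ≈ 70.535
Max retention: S = 1000/(117300/1663) − 10 = 4900/1173 in (≈ 4.177 in)
Ia = 0.2S: 0.2·4.177 = 0.835 in (exactly 980/1173)

S = 4900/1173 in ≈ 4.177 in; Ia = 980/1173 in ≈ 0.835 in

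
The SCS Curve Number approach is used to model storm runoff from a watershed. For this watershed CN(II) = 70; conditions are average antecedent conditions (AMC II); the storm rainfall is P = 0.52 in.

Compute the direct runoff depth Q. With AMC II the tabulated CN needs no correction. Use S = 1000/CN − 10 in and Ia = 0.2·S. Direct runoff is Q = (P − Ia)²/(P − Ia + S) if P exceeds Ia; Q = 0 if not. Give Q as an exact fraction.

Q = 0 in ≈ 0.000 in

AMC II — tabulated CN = 70 applies directly.
Retention S: 1000/CN − 10 with CN=70.000 → S = 30/7 ≈ 4.286 in
Initial abstraction Ia = S/5 = (30/7)/5 = 6/7 ≈ 0.857 in
P = 0.520 ≤ Ia = 0.857 in: entire storm abstracted, Q = 0.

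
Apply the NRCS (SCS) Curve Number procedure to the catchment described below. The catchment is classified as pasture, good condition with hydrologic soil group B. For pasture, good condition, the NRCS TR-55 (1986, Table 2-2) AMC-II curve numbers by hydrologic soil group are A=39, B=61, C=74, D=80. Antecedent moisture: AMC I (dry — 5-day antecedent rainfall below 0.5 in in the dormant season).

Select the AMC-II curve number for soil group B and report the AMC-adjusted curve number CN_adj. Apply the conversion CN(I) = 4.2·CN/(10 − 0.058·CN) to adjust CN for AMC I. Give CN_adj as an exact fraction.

NRCS table: pasture, good condition, soil group B → CN(II) = 61
CN(I) from CN(II)=61: (4.2·61)/(10 − 0.058·61) = 42700/1077 ≈ 39.647

CN_adj = 42700/1077 ≈ 39.647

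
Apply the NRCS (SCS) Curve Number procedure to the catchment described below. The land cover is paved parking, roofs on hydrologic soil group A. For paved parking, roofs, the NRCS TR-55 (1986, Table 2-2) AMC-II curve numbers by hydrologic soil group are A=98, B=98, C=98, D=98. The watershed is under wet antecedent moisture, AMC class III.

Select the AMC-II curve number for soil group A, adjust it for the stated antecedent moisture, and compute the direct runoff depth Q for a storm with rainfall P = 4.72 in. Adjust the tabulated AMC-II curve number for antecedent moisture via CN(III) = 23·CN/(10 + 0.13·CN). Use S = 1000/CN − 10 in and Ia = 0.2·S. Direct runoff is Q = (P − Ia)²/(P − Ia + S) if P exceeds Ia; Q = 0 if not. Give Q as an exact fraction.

NRCS table: paved parking, roofs, soil group A → CN(II) = 98
CN(III) from CN(II)=98: (23·98)/(10 + 0.13·98) = 112700/1137 ≈ 99.120
Max retention: S = 1000/(112700/1137) − 10 = 100/1127 in (≈ 0.089 in)
Initial abstraction Ia = S/5 = (100/1127)/5 = 20/1127 ≈ 0.018 in
Excess rainfall: 4.720 − 0.018 = 4.702 in; P > Ia so Q > 0
Q = (132486/28175)²/((132486/28175) + 100/1127) = (17552540196/793830625)/(134986/28175) = 8776270098/1901615275 in ≈ 4.615 in

Q = 8776270098/1901615275 in ≈ 4.615 in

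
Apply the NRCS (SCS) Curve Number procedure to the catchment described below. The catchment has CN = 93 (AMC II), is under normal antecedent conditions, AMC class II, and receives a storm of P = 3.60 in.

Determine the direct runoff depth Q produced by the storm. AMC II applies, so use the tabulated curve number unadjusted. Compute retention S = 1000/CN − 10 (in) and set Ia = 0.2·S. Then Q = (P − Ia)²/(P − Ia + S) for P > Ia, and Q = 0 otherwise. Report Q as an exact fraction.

Q = 1286408/454305 in ≈ 2.832 in

Average conditions: CN = 93 (no AMC adjustment).
S = 1000/93 − 10 = 70/93 in ≈ 0.753 in
Ia = 0.2S: 0.2·0.753 = 0.151 in (exactly 14/93)
Since P=3.600 > Ia=0.151: effective rainfall P−Ia = 1604/465 in
Q = (1604/465)²/((1604/465) + 70/93) = (2572816/216225)/(1954/465) = 1286408/454305 in ≈ 2.832 in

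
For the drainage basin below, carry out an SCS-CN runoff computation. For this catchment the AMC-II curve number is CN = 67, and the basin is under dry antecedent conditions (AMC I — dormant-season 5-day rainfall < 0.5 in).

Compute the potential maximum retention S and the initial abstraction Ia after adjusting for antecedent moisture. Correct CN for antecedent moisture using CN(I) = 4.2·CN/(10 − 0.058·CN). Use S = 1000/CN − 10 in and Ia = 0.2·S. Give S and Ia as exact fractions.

S = 5500/469 in ≈ 11.727 in; Ia = 1100/469 in ≈ 2.345 in

CN(I) from CN(II)=67: (4.2·67)/(10 − 0.058·67) = 46900/1019 ≈ 46.026
Retention S: 1000/CN − 10 with CN=46.026 → S = 5500/469 ≈ 11.727 in
Initial abstraction Ia = S/5 = (5500/469)/5 = 1100/469 ≈ 2.345 in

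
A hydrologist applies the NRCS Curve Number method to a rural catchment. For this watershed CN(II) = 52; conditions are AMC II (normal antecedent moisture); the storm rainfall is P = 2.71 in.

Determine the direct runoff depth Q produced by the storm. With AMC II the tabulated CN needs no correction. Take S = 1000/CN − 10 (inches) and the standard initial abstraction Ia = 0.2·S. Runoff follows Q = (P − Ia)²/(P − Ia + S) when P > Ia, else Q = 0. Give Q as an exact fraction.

Q = 1261129/17059900 in ≈ 0.074 in

Average conditions: CN = 52 (no AMC adjustment).
Max retention: S = 1000/52 − 10 = 120/13 in (≈ 9.231 in)
Ia = 0.2·(120/13) = 24/13 in ≈ 1.846 in
Excess rainfall: 2.710 − 1.846 = 0.864 in; P > Ia so Q > 0
Q = (1123/1300)²/((1123/1300) + 120/13) = (1261129/1690000)/(13123/1300) = 1261129/17059900 in ≈ 0.074 in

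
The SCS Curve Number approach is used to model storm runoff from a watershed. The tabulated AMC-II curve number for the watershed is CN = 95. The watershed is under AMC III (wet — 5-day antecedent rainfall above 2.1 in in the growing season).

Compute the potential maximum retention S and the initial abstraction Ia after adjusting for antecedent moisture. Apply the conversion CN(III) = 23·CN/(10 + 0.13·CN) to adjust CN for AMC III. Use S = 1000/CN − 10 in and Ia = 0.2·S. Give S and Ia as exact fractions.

S = 100/437 in ≈ 0.229 in; Ia = 20/437 in ≈ 0.046 in

Adjust CN=95 to AMC III: 23·95/(10 + 0.13·95) → 2185 ÷ (447/20) = 43700/447 ≈ 97.763
Max retention: S = 1000/(43700/447) − 10 = 100/437 in (≈ 0.229 in)
Ia = 0.2S: 0.2·0.229 = 0.046 in (exactly 20/437)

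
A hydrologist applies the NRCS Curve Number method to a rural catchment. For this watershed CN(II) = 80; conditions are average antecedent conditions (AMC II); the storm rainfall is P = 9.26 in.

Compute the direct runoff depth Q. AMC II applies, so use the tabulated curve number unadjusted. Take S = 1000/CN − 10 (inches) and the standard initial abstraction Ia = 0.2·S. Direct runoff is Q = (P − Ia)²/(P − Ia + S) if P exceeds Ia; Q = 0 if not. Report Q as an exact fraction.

Q = 95922/14075 in ≈ 6.815 in

CN(II) = 80; AMC II needs no correction.
S = 1000/80 − 10 = 5/2 in ≈ 2.500 in
Initial abstraction Ia = S/5 = (5/2)/5 = 1/2 ≈ 0.500 in
Since P=9.260 > Ia=0.500: effective rainfall P−Ia = 219/25 in
Q: (219/25)² ÷ (563/50) = 95922/14075 in (≈ 6.815 in)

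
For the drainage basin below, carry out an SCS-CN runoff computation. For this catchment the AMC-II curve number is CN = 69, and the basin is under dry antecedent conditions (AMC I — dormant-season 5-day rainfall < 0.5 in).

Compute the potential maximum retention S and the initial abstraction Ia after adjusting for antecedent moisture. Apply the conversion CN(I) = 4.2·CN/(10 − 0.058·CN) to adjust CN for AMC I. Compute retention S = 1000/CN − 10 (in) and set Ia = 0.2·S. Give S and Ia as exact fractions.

S = 15500/1449 in ≈ 10.697 in; Ia = 3100/1449 in ≈ 2.139 in

Dry (AMC I): CN(I) = 4.2·69/(10 − 0.058·69) = (1449/5)/(2999/500) = 144900/2999 ≈ 48.316
S = 1000/(144900/2999) − 10 = 15500/1449 in ≈ 10.697 in
Initial abstraction Ia = S/5 = (15500/1449)/5 = 3100/1449 ≈ 2.139 in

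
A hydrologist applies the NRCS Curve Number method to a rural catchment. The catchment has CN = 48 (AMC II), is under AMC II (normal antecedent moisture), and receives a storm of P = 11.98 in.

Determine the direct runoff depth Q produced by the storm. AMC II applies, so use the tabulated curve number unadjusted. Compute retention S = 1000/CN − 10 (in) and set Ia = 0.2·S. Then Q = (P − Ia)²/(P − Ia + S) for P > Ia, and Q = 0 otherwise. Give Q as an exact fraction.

Average conditions: CN = 48 (no AMC adjustment).
Max retention: S = 1000/48 − 10 = 65/6 in (≈ 10.833 in)
Ia = 0.2·(65/6) = 13/6 in ≈ 2.167 in
P − Ia = 11.980 − 2.167 = 736/75 ≈ 9.813 in (> 0, runoff occurs)
Runoff Q = (P−Ia)²/(P−Ia+S) = (9.813)²/(9.813+10.833) = 1083392/232275 ≈ 4.664 in

Q = 1083392/232275 in ≈ 4.664 in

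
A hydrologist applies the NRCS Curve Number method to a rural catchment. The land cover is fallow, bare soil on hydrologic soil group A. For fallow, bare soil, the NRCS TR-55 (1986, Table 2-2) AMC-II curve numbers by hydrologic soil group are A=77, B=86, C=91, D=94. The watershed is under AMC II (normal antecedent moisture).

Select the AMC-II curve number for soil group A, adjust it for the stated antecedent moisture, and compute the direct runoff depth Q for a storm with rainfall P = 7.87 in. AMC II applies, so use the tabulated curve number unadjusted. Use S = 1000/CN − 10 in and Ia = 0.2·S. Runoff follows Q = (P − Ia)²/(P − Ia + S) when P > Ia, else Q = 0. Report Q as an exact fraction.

NRCS table: fallow, bare soil, soil group A → CN(II) = 77
Average conditions: CN = 77 (no AMC adjustment).
Retention S: 1000/CN − 10 with CN=77.000 → S = 230/77 ≈ 2.987 in
Initial abstraction Ia = S/5 = (230/77)/5 = 46/77 ≈ 0.597 in
Excess rainfall: 7.870 − 0.597 = 7.273 in; P > Ia so Q > 0
Runoff Q = (P−Ia)²/(P−Ia+S) = (7.273)²/(7.273+2.987) = 3135888001/608292300 ≈ 5.155 in

Q = 3135888001/608292300 in ≈ 5.155 in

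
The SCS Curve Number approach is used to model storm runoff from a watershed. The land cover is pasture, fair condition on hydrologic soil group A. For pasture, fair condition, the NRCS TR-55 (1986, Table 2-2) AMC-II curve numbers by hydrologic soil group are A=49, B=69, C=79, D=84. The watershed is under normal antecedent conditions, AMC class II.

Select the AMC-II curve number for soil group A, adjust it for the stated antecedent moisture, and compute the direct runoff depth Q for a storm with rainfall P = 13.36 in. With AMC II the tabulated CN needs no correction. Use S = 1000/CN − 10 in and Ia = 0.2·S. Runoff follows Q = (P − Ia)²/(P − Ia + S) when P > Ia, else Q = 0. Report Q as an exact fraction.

NRCS table: pasture, fair condition, soil group A → CN(II) = 49
Average conditions: CN = 49 (no AMC adjustment).
Retention S: 1000/CN − 10 with CN=49.000 → S = 510/49 ≈ 10.408 in
Initial abstraction Ia = S/5 = (510/49)/5 = 102/49 ≈ 2.082 in
P − Ia = 13.360 − 2.082 = 13816/1225 ≈ 11.278 in (> 0, runoff occurs)
Runoff Q = (P−Ia)²/(P−Ia+S) = (11.278)²/(11.278+10.408) = 95440928/16271675 ≈ 5.865 in

Q = 95440928/16271675 in ≈ 5.865 in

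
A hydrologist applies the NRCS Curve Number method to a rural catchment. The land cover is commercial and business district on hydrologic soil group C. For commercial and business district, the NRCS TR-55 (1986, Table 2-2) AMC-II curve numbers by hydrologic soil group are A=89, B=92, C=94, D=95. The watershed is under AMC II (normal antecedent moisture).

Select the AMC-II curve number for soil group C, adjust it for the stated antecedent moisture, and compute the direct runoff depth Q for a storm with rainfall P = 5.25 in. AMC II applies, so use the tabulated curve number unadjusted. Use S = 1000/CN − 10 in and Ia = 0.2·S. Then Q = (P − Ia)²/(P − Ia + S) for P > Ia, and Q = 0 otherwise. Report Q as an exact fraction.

NRCS table: commercial and business district, soil group C → CN(II) = 94
AMC II — tabulated CN = 94 applies directly.
Retention S: 1000/CN − 10 with CN=94.000 → S = 30/47 ≈ 0.638 in
Ia = 0.2S: 0.2·0.638 = 0.128 in (exactly 6/47)
Excess rainfall: 5.250 − 0.128 = 5.122 in; P > Ia so Q > 0
Q: (963/188)² ÷ (1083/188) = 309123/67868 in (≈ 4.555 in)

Q = 309123/67868 in ≈ 4.555 in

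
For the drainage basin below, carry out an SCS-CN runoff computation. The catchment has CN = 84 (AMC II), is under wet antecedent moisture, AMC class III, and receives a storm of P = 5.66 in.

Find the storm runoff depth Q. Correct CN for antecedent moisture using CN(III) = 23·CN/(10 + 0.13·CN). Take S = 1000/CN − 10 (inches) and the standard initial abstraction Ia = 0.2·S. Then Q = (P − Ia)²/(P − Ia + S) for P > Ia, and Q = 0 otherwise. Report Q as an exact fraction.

Wet (AMC III): CN(III) = 23·84/(10 + 0.13·84) = 1932/(523/25) = 48300/523 ≈ 92.352
Max retention: S = 1000/(48300/523) − 10 = 400/483 in (≈ 0.828 in)
Ia = 0.2S: 0.2·0.828 = 0.166 in (exactly 80/483)
Since P=5.660 > Ia=0.166: effective rainfall P−Ia = 132689/24150 in
Runoff Q = (P−Ia)²/(P−Ia+S) = (5.494)²/(5.494+0.828) = 17606370721/3687439350 ≈ 4.775 in

Q = 17606370721/3687439350 in ≈ 4.775 in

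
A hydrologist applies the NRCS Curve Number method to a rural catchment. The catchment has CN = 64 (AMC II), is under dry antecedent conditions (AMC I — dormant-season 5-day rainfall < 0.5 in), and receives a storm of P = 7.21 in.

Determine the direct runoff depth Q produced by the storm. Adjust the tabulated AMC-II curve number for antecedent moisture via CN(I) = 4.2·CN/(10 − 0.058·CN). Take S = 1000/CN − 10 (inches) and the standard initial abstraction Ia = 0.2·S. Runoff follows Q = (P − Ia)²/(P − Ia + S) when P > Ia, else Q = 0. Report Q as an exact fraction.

CN(I) from CN(II)=64: (4.2·64)/(10 − 0.058·64) = 5600/131 ≈ 42.748
S = 1000/(5600/131) − 10 = 375/28 in ≈ 13.393 in
Ia = 0.2·(375/28) = 75/28 in ≈ 2.679 in
P − Ia = 7.210 − 2.679 = 793/175 ≈ 4.531 in (> 0, runoff occurs)
Runoff Q = (P−Ia)²/(P−Ia+S) = (4.531)²/(4.531+13.393) = 2515396/2195725 ≈ 1.146 in

Q = 2515396/2195725 in ≈ 1.146 in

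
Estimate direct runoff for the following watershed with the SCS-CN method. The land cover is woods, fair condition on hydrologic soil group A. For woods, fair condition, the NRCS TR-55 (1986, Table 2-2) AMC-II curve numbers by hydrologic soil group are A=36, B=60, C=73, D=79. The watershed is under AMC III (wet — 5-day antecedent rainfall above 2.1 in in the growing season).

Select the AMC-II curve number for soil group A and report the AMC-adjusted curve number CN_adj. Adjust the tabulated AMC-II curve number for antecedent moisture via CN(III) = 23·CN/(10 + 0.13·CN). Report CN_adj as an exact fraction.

NRCS table: woods, fair condition, soil group A → CN(II) = 36
Wet (AMC III): CN(III) = 23·36/(10 + 0.13·36) = 828/(367/25) = 20700/367 ≈ 56.403

CN_adj = 20700/367 ≈ 56.403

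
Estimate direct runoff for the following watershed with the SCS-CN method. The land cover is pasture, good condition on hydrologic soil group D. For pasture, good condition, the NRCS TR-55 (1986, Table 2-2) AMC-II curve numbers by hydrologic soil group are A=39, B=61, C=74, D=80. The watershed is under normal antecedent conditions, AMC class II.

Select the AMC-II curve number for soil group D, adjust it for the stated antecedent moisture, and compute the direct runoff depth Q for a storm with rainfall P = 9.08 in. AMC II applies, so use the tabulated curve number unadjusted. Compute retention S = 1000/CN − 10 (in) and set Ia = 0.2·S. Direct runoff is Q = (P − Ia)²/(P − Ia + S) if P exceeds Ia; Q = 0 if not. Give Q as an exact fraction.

Q = 184041/27700 in ≈ 6.644 in

NRCS table: pasture, good condition, soil group D → CN(II) = 80
Average conditions: CN = 80 (no AMC adjustment).
Max retention: S = 1000/80 − 10 = 5/2 in (≈ 2.500 in)
Ia = 0.2·(5/2) = 1/2 in ≈ 0.500 in
Since P=9.080 > Ia=0.500: effective rainfall P−Ia = 429/50 in
Q = (429/50)²/((429/50) + 5/2) = (184041/2500)/(277/25) = 184041/27700 in ≈ 6.644 in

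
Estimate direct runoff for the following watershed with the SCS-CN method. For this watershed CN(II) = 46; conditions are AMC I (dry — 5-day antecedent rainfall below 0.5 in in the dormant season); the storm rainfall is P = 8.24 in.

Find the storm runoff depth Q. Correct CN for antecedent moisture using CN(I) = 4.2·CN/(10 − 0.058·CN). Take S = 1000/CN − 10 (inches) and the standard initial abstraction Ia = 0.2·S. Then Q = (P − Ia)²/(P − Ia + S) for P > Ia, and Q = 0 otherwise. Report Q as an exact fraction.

Adjust CN=46 to AMC I: 4.2·46/(10 − 0.058·46) → (966/5) ÷ (1833/250) = 16100/611 ≈ 26.350
Max retention: S = 1000/(16100/611) − 10 = 4500/161 in (≈ 27.950 in)
Initial abstraction Ia = S/5 = (4500/161)/5 = 900/161 ≈ 5.590 in
Excess rainfall: 8.240 − 5.590 = 2.650 in; P > Ia so Q > 0
Q = (10666/4025)²/((10666/4025) + 4500/161) = (113763556/16200625)/(123166/4025) = 56881778/247871575 in ≈ 0.229 in

Q = 56881778/247871575 in ≈ 0.229 in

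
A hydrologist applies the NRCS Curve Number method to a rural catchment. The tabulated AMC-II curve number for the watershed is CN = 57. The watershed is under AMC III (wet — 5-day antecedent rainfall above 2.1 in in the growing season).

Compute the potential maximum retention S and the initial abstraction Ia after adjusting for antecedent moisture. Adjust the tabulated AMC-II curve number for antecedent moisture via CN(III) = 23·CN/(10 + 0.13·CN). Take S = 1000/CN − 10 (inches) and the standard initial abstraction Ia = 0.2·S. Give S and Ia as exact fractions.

Wet (AMC III): CN(III) = 23·57/(10 + 0.13·57) = 1311/(1741/100) = 131100/1741 ≈ 75.302
Retention S: 1000/CN − 10 with CN=75.302 → S = 4300/1311 ≈ 3.280 in
Ia = 0.2S: 0.2·3.280 = 0.656 in (exactly 860/1311)

S = 4300/1311 in ≈ 3.280 in; Ia = 860/1311 in ≈ 0.656 in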